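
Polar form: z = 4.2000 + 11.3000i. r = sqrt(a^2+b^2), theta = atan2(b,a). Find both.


r = sqrt(17.64+127.69) = sqrt(145.33) = 12.0553
theta = atan2(11.3, 4.2) = 69.6108 degrees

r = 12.0553, theta = 69.6108 degrees


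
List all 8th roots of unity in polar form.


The 8th roots of unity are cis(360k/8°) for k=0..7
Angle step = 360/8 = 45°
Primitive root: cis(45°)
Primitive root = 0.7071 + 0.7071i

8 roots at angles: 0°, 45°, 90°, 135°, 180°, 225°, 270°, 315°


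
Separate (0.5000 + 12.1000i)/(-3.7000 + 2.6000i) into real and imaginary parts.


Multiply by conjugate: (0.5000 + 12.1000i)(-3.7000 - 2.6000i) / ((-3.7)^2 + 2.6^2)
Numerator real = 0.5*(-3.7) + 12.1*2.6 = 29.61
Numerator imag = 12.1*(-3.7) - 0.5*2.6 = -46.07
Denominator = 20.45
Re(z) = 29.61/20.45 = 1.4479
Im(z) = -46.07/20.45 = -2.2528

Re(z) = 1.4479, Im(z) = -2.2528


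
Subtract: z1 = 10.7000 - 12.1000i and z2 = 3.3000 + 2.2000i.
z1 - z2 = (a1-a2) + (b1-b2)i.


Real: 10.7 - 3.3 = 7.4
Imag: -12.1 - 2.2 = -14.3

7.4000 - 14.3000i


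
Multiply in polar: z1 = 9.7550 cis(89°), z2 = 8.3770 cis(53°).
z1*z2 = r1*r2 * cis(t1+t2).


r = 9.7550 * 8.3770 = 81.7176
theta = 89° + 53° = 142° = 142° (mod 360)

81.7176 cis(142°)


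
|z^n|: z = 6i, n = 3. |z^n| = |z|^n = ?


|z| = sqrt(0+36) = sqrt(36) = 6
|z^3| = |z|^3 = 6^3 = 216

|z^3| = 216


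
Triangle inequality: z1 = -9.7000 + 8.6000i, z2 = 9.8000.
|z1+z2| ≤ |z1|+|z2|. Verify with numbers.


|z1| = sqrt((-9.7)^2 + 8.6^2) = sqrt(168.05) = 12.9634
|z2| = sqrt(9.8^2 + 0^2) = sqrt(96.04) = 9.8000
z1+z2 = 0.1000 + 8.6000i
|z1+z2| = sqrt(73.97) = 8.6006
|z1|+|z2| = 12.9634 + 9.8000 = 22.7634

|z1+z2| = 8.6006 ≤ |z1|+|z2| = 22.7634 (verified)


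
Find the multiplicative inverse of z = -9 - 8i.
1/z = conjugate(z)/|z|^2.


|z|^2 = 81+64 = 145
1/z = (-9 + 8i)/145

1/z = -0.0621 + 0.0552i


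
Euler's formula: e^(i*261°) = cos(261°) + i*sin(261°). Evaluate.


cos(261°) = -0.1564
sin(261°) = -0.9877

e^(i*261°) = -0.1564 - 0.9877i


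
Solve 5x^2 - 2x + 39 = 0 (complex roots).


disc = (-2)^2 - 4*5*39 = 4 - 780 = -776
sqrt(|disc|) = sqrt(776) = 27.8568
Real part = 2/(2*5) = 0.2000
Imag part = 27.8568/(2*5) = 2.7857

0.2000 ± 2.7857i


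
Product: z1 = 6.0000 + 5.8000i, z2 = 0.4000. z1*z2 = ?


Real = 6*0.4 - 5.8*0 = 2.4 - 0 = 2.4
Imag = 6*0 + 0.4*5.8 = 0 + 2.32 = 2.32

2.4000 + 2.3200i


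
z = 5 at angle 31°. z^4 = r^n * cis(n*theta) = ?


r^4 = 5^4 = 625
n*theta = 4*31° = 124° = 124° (mod 360)
a = 625*cos(124°) = -349.4956
b = 625*sin(124°) = 518.1485

625 cis(124°) = -349.4956 + 518.1485i


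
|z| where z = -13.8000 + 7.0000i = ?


|z| = sqrt((-13.8)^2 + 7^2) = sqrt(190.44 + 49) = sqrt(239.44) = 15.4738

|z| = 15.4738


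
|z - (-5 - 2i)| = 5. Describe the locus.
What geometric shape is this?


|z - z0| = r is a circle with center z0 and radius r.
Center = (-5, -2), radius = 5

Circle with center (-5, -2) and radius 5


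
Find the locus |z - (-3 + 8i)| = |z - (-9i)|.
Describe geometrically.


Equal distances means the locus is the perpendicular bisector of z1 and z2.
Midpoint = ((-3+0)/2, (8+(-9))/2) = (-1.5000, -0.5000)

Perpendicular bisector through (-1.5000, -0.5000)


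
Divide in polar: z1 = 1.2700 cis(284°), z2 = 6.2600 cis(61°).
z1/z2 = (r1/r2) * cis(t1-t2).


r = 1.2700 / 6.2600 = 0.2029
theta = 284° - 61° = 223° = 223° (mod 360)

0.2029 cis(223°)


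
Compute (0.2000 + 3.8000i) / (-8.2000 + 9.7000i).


Conjugate of z2 = -8.2000 - 9.7000i
Numerator: (0.2000 + 3.8000i)(-8.2000 - 9.7000i) = 35.2200 - 33.1000i
Denominator: (-8.2)^2 + 9.7^2 = 161.33
Result = (35.2200 - 33.1000i)/161.33

0.2183 - 0.2052i


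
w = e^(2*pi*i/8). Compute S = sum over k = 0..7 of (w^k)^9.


The roots are w_k = w^k with w = e^(2*pi*i/8), and (w^k)^9 = (w^9)^k.
So S = 1 + u + u^2 + ... + u^(7) with u = w^9.
9 = 1*8 + 1, so 9 is not a multiple of 8: u = (w^8)^1 * w^1 = w^1 ≠ 1 (w is a primitive 8th root), while u^8 = (w^8)^9 = 1.
Geometric series: S = (1 - u^8)/(1 - u) = (1 - 1)/(1 - u) = 0

S = 0


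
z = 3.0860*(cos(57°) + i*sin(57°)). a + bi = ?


a = 3.0860*cos(57°) = 3.0860*0.54464 = 1.6808
b = 3.0860*sin(57°) = 3.0860*0.83867 = 2.5881

1.6808 + 2.5881i


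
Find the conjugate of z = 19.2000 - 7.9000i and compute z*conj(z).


z_bar = 19.2000 + 7.9000i
z*z_bar = 19.2^2 + (-7.9)^2 = 368.64 + 62.41 = 431.05

z_bar = 19.2000 + 7.9000i, z*z_bar = 431.05


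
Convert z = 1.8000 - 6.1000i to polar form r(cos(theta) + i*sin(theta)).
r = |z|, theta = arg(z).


r = sqrt(3.24+37.21) = sqrt(40.45) = 6.3600
theta = atan2(-6.1, 1.8) = -73.5596 degrees

r = 6.3600, theta = -73.5596 degrees


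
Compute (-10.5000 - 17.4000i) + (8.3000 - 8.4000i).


Real: -10.5 + 8.3 = -2.2
Imag: -17.4 - 8.4 = -25.8

-2.2000 - 25.8000i


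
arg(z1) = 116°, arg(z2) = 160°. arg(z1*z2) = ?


arg(z1*z2) = 116° + 160° = 276°
Normalized to (-180°, 180°]: -84°

-84°


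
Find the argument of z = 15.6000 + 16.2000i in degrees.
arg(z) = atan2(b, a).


Re = 15.6, Im = 16.2
arg = atan2(16.2, 15.6) = 46.0809 degrees

arg(z) = 46.0809 degrees


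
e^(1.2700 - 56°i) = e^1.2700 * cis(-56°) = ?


e^1.2700 = 3.5609
cos(-56°) = 0.55919
sin(-56°) = -0.82904
Real = 3.5609*0.55919 = 1.9912
Imag = 3.5609*(-0.82904) = -2.9521

1.9912 - 2.9521i


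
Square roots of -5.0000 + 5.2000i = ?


|z| = sqrt(25+27.04) = 7.2139
sqrt((|z|+a)/2) = sqrt((7.2139+(-5))/2) = sqrt(1.1069) = 1.0521
sqrt((|z|-a)/2) = sqrt((7.2139-(-5))/2) = sqrt(6.1069) = 2.4712

±(1.0521 + 2.4712i) i.e. 1.0521 + 2.4712i and -1.0521 - 2.4712i


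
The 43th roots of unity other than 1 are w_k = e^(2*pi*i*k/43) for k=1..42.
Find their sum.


With w = e^(2*pi*i/43), all 43 of the 43th roots of unity w^0 = 1, w, ..., w^(42) sum to 0: 1 + w + ... + w^(42) = (1 - w^43)/(1 - w) = 0 since w^43 = 1, w ≠ 1.
Removing the root 1: w + w^2 + ... + w^(42) = 0 - 1 = -1

Sum = -1


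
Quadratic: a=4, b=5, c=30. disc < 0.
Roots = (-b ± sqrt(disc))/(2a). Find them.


disc = 5^2 - 4*4*30 = 25 - 480 = -455
sqrt(|disc|) = sqrt(455) = 21.3307
Real part = -5/(2*4) = -0.6250
Imag part = 21.3307/(2*4) = 2.6663

-0.6250 ± 2.6663i


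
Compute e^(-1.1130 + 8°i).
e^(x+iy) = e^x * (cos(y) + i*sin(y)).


e^-1.1130 = 0.3286
cos(8°) = 0.9903
sin(8°) = 0.1392
Real = 0.3286*0.9903 = 0.3254
Imag = 0.3286*0.1392 = 0.0457

0.3254 + 0.0457i


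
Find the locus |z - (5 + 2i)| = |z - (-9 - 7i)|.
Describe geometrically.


Equal distances means the locus is the perpendicular bisector of z1 and z2.
Midpoint = ((5+(-9))/2, (2+(-7))/2) = (-2.0000, -2.5000)

Perpendicular bisector through (-2.0000, -2.5000)


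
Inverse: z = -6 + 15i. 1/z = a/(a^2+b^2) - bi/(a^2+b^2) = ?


|z|^2 = 36+225 = 261
1/z = (-6 - 15i)/261

1/z = -0.0230 - 0.0575i


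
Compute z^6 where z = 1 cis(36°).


r^6 = 1^6 = 1
n*theta = 6*36° = 216° = 216° (mod 360)
a = 1*cos(216°) = -0.8090
b = 1*sin(216°) = -0.5878

1 cis(216°) = -0.8090 - 0.5878i


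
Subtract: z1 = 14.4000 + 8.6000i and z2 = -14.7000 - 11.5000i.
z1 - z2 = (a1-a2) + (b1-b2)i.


Real: 14.4 + 14.7 = 29.1
Imag: 8.6 + 11.5 = 20.1

29.1000 + 20.1000i


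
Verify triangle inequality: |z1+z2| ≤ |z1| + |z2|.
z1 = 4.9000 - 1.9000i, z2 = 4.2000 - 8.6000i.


|z1| = sqrt(4.9^2 + (-1.9)^2) = sqrt(27.62) = 5.2555
|z2| = sqrt(4.2^2 + (-8.6)^2) = sqrt(91.6) = 9.5708
z1+z2 = 9.1000 - 10.5000i
|z1+z2| = sqrt(193.06) = 13.8946
|z1|+|z2| = 5.2555 + 9.5708 = 14.8263

|z1+z2| = 13.8946 ≤ |z1|+|z2| = 14.8263 (verified)


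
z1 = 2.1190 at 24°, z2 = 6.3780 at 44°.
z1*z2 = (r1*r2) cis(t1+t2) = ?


r = 2.1190 * 6.3780 = 13.5150
theta = 24° + 44° = 68° = 68° (mod 360)

13.5150 cis(68°)


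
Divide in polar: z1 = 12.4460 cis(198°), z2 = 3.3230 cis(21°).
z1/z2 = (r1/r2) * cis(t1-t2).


r = 12.4460 / 3.3230 = 3.7454
theta = 198° - 21° = 177° = 177° (mod 360)

3.7454 cis(177°)


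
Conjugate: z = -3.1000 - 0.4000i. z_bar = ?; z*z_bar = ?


z_bar = -3.1000 + 0.4000i
z*z_bar = (-3.1)^2 + (-0.4)^2 = 9.61 + 0.16 = 9.77

z_bar = -3.1000 + 0.4000i, z*z_bar = 9.77


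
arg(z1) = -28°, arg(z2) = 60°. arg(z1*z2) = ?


arg(z1*z2) = -28° + 60° = 32°
Normalized to (-180°, 180°]: 32°

32°


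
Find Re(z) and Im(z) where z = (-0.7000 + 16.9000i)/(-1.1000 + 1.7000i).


Multiply by conjugate: (-0.7000 + 16.9000i)(-1.1000 - 1.7000i) / ((-1.1)^2 + 1.7^2)
Numerator real = -0.7*(-1.1) + 16.9*1.7 = 29.5
Numerator imag = 16.9*(-1.1) - (-0.7)*1.7 = -17.4
Denominator = 4.1
Re(z) = 29.5/4.1 = 7.1951
Im(z) = -17.4/4.1 = -4.2439

Re(z) = 7.1951, Im(z) = -4.2439


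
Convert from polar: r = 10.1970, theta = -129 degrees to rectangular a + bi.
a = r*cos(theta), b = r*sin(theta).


a = 10.1970*cos(-129°) = 10.1970*(-0.62932) = -6.4172
b = 10.1970*sin(-129°) = 10.1970*(-0.77715) = -7.9246

-6.4172 - 7.9246i


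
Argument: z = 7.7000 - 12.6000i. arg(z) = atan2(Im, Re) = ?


Re = 7.7, Im = -12.6
arg = atan2(-12.6, 7.7) = -58.5704 degrees

arg(z) = -58.5704 degrees


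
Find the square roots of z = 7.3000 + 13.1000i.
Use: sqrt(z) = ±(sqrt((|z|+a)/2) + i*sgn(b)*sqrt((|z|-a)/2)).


|z| = sqrt(53.29+171.61) = 14.9967
sqrt((|z|+a)/2) = sqrt((14.9967+7.3)/2) = sqrt(11.1483) = 3.3389
sqrt((|z|-a)/2) = sqrt((14.9967-7.3)/2) = sqrt(3.8483) = 1.9617

±(3.3389 + 1.9617i) i.e. 3.3389 + 1.9617i and -3.3389 - 1.9617i


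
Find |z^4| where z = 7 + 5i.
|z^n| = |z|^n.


|z| = sqrt(49+25) = sqrt(74) = 8.6023
|z^4| = |z|^4 = (sqrt(74))^4 = 74^2 = 5476

|z^4| = 5476


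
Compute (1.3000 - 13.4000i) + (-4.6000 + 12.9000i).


Real: 1.3 - 4.6 = -3.3
Imag: -13.4 + 12.9 = -0.5

-3.3000 - 0.5000i


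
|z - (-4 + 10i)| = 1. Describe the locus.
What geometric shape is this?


|z - z0| = r is a circle with center z0 and radius r.
Center = (-4, 10), radius = 1

Circle with center (-4, 10) and radius 1


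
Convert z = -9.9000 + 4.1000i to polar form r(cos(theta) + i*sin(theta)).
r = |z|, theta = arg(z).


r = sqrt(98.01+16.81) = sqrt(114.82) = 10.7154
theta = atan2(4.1, -9.9) = 157.5035 degrees

r = 10.7154, theta = 157.5035 degrees


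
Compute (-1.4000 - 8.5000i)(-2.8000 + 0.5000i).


Real = -1.4*(-2.8) - (-8.5)*0.5 = 3.92 - (-4.25) = 8.17
Imag = -1.4*0.5 - (2.8)*(-8.5) = -0.7 + 23.8 = 23.1

8.1700 + 23.1000i


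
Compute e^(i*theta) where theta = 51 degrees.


cos(51°) = 0.6293
sin(51°) = 0.7771

e^(i*51°) = 0.6293 + 0.7771i


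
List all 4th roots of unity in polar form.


The 4th roots of unity are cis(360k/4°) for k=0..3
Angle step = 360/4 = 90°
Primitive root: cis(90°)
Primitive root = 0 + 1.0000i

4 roots at angles: 0°, 90°, 180°, 270°


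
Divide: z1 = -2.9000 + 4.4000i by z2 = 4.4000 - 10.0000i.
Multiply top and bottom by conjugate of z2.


Conjugate of z2 = 4.4000 + 10.0000i
Numerator: (-2.9000 + 4.4000i)(4.4000 + 10.0000i) = -56.7600 - 9.6400i
Denominator: 4.4^2 + (-10)^2 = 119.36
Result = (-56.7600 - 9.6400i)/119.36

-0.4755 - 0.0808i


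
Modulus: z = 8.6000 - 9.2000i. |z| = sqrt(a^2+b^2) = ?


|z| = sqrt(8.6^2 + (-9.2)^2) = sqrt(73.96 + 84.64) = sqrt(158.6) = 12.5936

|z| = 12.5936


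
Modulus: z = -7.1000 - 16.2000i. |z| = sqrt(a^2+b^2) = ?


|z| = sqrt((-7.1)^2 + (-16.2)^2) = sqrt(50.41 + 262.44) = sqrt(312.85) = 17.6876

|z| = 17.6876


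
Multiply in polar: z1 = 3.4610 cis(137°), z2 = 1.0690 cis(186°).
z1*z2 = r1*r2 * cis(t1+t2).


r = 3.4610 * 1.0690 = 3.6998
theta = 137° + 186° = 323° = 323° (mod 360)

3.6998 cis(323°)


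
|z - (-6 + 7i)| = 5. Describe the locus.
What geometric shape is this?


|z - z0| = r is a circle with center z0 and radius r.
Center = (-6, 7), radius = 5

Circle with center (-6, 7) and radius 5


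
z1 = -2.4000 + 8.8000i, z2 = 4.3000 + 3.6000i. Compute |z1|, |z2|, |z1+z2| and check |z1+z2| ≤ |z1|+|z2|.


|z1| = sqrt((-2.4)^2 + 8.8^2) = sqrt(83.2) = 9.1214
|z2| = sqrt(4.3^2 + 3.6^2) = sqrt(31.45) = 5.6080
z1+z2 = 1.9000 + 12.4000i
|z1+z2| = sqrt(157.37) = 12.5447
|z1|+|z2| = 9.1214 + 5.6080 = 14.7294

|z1+z2| = 12.5447 ≤ |z1|+|z2| = 14.7294 (verified)


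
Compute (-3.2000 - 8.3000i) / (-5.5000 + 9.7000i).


Conjugate of z2 = -5.5000 - 9.7000i
Numerator: (-3.2000 - 8.3000i)(-5.5000 - 9.7000i) = -62.9100 + 76.6900i
Denominator: (-5.5)^2 + 9.7^2 = 124.34
Result = (-62.9100 + 76.6900i)/124.34

-0.5060 + 0.6168i


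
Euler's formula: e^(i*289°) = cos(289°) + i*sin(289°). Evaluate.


cos(289°) = 0.3256
sin(289°) = -0.9455

e^(i*289°) = 0.3256 - 0.9455i


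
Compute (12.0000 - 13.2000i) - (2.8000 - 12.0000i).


Real: 12 - 2.8 = 9.2
Imag: -13.2 + 12 = -1.2

9.2000 - 1.2000i


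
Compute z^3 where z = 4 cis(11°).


r^3 = 4^3 = 64
n*theta = 3*11° = 33° = 33° (mod 360)
a = 64*cos(33°) = 53.6749
b = 64*sin(33°) = 34.8569

64 cis(33°) = 53.6749 + 34.8569i


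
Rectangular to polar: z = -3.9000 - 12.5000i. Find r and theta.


r = sqrt(15.21+156.25) = sqrt(171.46) = 13.0943
theta = atan2(-12.5, -3.9) = -107.3279 degrees

r = 13.0943, theta = -107.3279 degrees


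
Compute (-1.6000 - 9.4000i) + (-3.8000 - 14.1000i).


Real: -1.6 - 3.8 = -5.4
Imag: -9.4 - 14.1 = -23.5

-5.4000 - 23.5000i


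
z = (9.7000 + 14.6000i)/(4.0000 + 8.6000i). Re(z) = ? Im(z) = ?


Multiply by conjugate: (9.7000 + 14.6000i)(4.0000 - 8.6000i) / (4^2 + 8.6^2)
Numerator real = 9.7*4 + 14.6*8.6 = 164.36
Numerator imag = 14.6*4 - 9.7*8.6 = -25.02
Denominator = 89.96
Re(z) = 164.36/89.96 = 1.8270
Im(z) = -25.02/89.96 = -0.2781

Re(z) = 1.8270, Im(z) = -0.2781


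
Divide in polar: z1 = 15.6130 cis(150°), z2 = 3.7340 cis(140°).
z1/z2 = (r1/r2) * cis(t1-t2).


r = 15.6130 / 3.7340 = 4.1813
theta = 150° - 140° = 10° = 10° (mod 360)

4.1813 cis(10°)


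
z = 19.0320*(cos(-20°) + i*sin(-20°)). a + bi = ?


a = 19.0320*cos(-20°) = 19.0320*0.93969 = 17.8842
b = 19.0320*sin(-20°) = 19.0320*(-0.34202) = -6.5093

17.8842 - 6.5093i


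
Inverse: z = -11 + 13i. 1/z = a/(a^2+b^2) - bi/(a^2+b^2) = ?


|z|^2 = 121+169 = 290
1/z = (-11 - 13i)/290

1/z = -0.0379 - 0.0448i


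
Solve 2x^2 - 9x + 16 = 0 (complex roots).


disc = (-9)^2 - 4*2*16 = 81 - 128 = -47
sqrt(|disc|) = sqrt(47) = 6.8557
Real part = 9/(2*2) = 2.2500
Imag part = 6.8557/(2*2) = 1.7139

2.2500 ± 1.7139i


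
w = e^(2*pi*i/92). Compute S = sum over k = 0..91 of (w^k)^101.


The roots are w_k = w^k with w = e^(2*pi*i/92), and (w^k)^101 = (w^101)^k.
So S = 1 + u + u^2 + ... + u^(91) with u = w^101.
101 = 1*92 + 9, so 101 is not a multiple of 92: u = (w^92)^1 * w^9 = w^9 ≠ 1 (w is a primitive 92th root), while u^92 = (w^92)^101 = 1.
Geometric series: S = (1 - u^92)/(1 - u) = (1 - 1)/(1 - u) = 0

S = 0


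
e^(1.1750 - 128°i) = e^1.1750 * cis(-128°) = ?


e^1.1750 = 3.2381
cos(-128°) = -0.61566
sin(-128°) = -0.78801
Real = 3.2381*(-0.61566) = -1.9936
Imag = 3.2381*(-0.78801) = -2.5517

-1.9936 - 2.5517i


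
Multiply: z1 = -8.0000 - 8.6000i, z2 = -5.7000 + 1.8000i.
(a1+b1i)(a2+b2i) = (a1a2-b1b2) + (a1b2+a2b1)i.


Real = -8*(-5.7) - (-8.6)*1.8 = 45.6 - (-15.48) = 61.08
Imag = -8*1.8 - (5.7)*(-8.6) = -14.4 + 49.02 = 34.62

61.0800 + 34.6200i


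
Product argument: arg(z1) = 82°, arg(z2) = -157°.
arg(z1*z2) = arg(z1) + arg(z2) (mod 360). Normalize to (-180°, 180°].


arg(z1*z2) = 82° - 157° = -75°
Normalized to (-180°, 180°]: -75°

-75°


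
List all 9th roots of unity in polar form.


The 9th roots of unity are cis(360k/9°) for k=0..8
Angle step = 360/9 = 40°
Primitive root: cis(40°)
Primitive root = 0.7660 + 0.6428i

9 roots at angles: 0°, 40°, 80°, 120°, 160°, 200°, 240°, 280°, 320°


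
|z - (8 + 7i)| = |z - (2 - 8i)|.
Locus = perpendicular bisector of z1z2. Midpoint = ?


Equal distances means the locus is the perpendicular bisector of z1 and z2.
Midpoint = ((8+2)/2, (7+(-8))/2) = (5.0000, -0.5000)

Perpendicular bisector through (5.0000, -0.5000)


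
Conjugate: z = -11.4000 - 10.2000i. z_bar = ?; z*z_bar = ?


z_bar = -11.4000 + 10.2000i
z*z_bar = (-11.4)^2 + (-10.2)^2 = 129.96 + 104.04 = 234

z_bar = -11.4000 + 10.2000i, z*z_bar = 234


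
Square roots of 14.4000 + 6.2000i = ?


|z| = sqrt(207.36+38.44) = 15.6780
sqrt((|z|+a)/2) = sqrt((15.6780+14.4)/2) = sqrt(15.0390) = 3.8780
sqrt((|z|-a)/2) = sqrt((15.6780-14.4)/2) = sqrt(0.6390) = 0.7994

±(3.8780 + 0.7994i) i.e. 3.8780 + 0.7994i and -3.8780 - 0.7994i


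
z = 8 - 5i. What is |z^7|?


|z| = sqrt(64+25) = sqrt(89) = 9.4340
|z^7| = |z|^7 = (sqrt(89))^7 = 89^3 * sqrt(89) = 704969*sqrt(89)

|z^7| = 704969*sqrt(89) ≈ 6650664.2447


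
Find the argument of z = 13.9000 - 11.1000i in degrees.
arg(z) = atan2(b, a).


Re = 13.9, Im = -11.1
arg = atan2(-11.1, 13.9) = -38.6095 degrees

arg(z) = -38.6095 degrees


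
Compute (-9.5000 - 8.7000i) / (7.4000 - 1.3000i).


Conjugate of z2 = 7.4000 + 1.3000i
Numerator: (-9.5000 - 8.7000i)(7.4000 + 1.3000i) = -58.9900 - 76.7300i
Denominator: 7.4^2 + (-1.3)^2 = 56.45
Result = (-58.9900 - 76.7300i)/56.45

-1.0450 - 1.3593i


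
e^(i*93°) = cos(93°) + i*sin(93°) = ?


cos(93°) = -0.0523
sin(93°) = 0.9986

e^(i*93°) = -0.0523 + 0.9986i


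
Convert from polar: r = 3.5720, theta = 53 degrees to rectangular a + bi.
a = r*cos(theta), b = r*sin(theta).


a = 3.5720*cos(53°) = 3.5720*0.60182 = 2.1497
b = 3.5720*sin(53°) = 3.5720*0.79864 = 2.8527

2.1497 + 2.8527i


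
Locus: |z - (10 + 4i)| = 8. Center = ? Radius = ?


|z - z0| = r is a circle with center z0 and radius r.
Center = (10, 4), radius = 8

Circle with center (10, 4) and radius 8


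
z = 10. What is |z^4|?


|z| = sqrt(100+0) = sqrt(100) = 10
|z^4| = |z|^4 = 10^4 = 10000

|z^4| = 10000


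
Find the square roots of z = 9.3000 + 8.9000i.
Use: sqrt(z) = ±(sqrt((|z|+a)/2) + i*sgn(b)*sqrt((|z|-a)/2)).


|z| = sqrt(86.49+79.21) = 12.8725
sqrt((|z|+a)/2) = sqrt((12.8725+9.3)/2) = sqrt(11.0862) = 3.3296
sqrt((|z|-a)/2) = sqrt((12.8725-9.3)/2) = sqrt(1.7862) = 1.3365

±(3.3296 + 1.3365i) i.e. 3.3296 + 1.3365i and -3.3296 - 1.3365i


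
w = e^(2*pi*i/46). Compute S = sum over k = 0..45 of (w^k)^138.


The roots are w_k = w^k with w = e^(2*pi*i/46), and (w^k)^138 = (w^138)^k.
So S = 1 + u + u^2 + ... + u^(45) with u = w^138.
138 = 3*46 + 0, so 138 is a multiple of 46 and u = (w^46)^3 = 1.
Every one of the 46 terms equals 1: S = 46

S = 46


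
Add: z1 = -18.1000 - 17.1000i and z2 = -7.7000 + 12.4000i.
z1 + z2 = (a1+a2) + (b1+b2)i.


Real: -18.1 - 7.7 = -25.8
Imag: -17.1 + 12.4 = -4.7

-25.8000 - 4.7000i


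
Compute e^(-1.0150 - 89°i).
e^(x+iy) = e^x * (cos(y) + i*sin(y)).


e^-1.0150 = 0.3624
cos(-89°) = 0.0175
sin(-89°) = -0.9998
Real = 0.3624*0.0175 = 0.0063
Imag = 0.3624*(-0.9998) = -0.3623

0.0063 - 0.3623i


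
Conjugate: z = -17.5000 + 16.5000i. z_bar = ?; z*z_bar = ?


z_bar = -17.5000 - 16.5000i
z*z_bar = (-17.5)^2 + 16.5^2 = 306.25 + 272.25 = 578.5

z_bar = -17.5000 - 16.5000i, z*z_bar = 578.5


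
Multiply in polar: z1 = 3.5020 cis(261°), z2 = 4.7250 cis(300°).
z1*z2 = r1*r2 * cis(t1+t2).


r = 3.5020 * 4.7250 = 16.5469
theta = 261° + 300° = 561° = 201° (mod 360)

16.5469 cis(201°)


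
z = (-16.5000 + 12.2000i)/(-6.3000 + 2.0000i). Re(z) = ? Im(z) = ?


Multiply by conjugate: (-16.5000 + 12.2000i)(-6.3000 - 2.0000i) / ((-6.3)^2 + 2^2)
Numerator real = -16.5*(-6.3) + 12.2*2 = 128.35
Numerator imag = 12.2*(-6.3) - (-16.5)*2 = -43.86
Denominator = 43.69
Re(z) = 128.35/43.69 = 2.9377
Im(z) = -43.86/43.69 = -1.0039

Re(z) = 2.9377, Im(z) = -1.0039


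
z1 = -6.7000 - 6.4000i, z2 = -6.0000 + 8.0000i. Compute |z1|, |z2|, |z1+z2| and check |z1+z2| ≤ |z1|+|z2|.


|z1| = sqrt((-6.7)^2 + (-6.4)^2) = sqrt(85.85) = 9.2655
|z2| = sqrt((-6)^2 + 8^2) = sqrt(100) = 10.0000
z1+z2 = -12.7000 + 1.6000i
|z1+z2| = sqrt(163.85) = 12.8004
|z1|+|z2| = 9.2655 + 10.0000 = 19.2655

|z1+z2| = 12.8004 ≤ |z1|+|z2| = 19.2655 (verified)


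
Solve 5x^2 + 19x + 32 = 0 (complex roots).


disc = 19^2 - 4*5*32 = 361 - 640 = -279
sqrt(|disc|) = sqrt(279) = 16.7033
Real part = -19/(2*5) = -1.9000
Imag part = 16.7033/(2*5) = 1.6703

-1.9000 ± 1.6703i


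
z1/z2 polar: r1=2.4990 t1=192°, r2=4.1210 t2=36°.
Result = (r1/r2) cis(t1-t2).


r = 2.4990 / 4.1210 = 0.6064
theta = 192° - 36° = 156° = 156° (mod 360)

0.6064 cis(156°)


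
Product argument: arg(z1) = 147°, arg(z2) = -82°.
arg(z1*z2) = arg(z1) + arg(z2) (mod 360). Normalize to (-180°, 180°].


arg(z1*z2) = 147° - 82° = 65°
Normalized to (-180°, 180°]: 65°

65°


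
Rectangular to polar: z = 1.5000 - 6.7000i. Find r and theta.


r = sqrt(2.25+44.89) = sqrt(47.14) = 6.8659
theta = atan2(-6.7, 1.5) = -77.3807 degrees

r = 6.8659, theta = -77.3807 degrees


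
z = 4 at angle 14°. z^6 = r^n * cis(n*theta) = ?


r^6 = 4^6 = 4096
n*theta = 6*14° = 84° = 84° (mod 360)
a = 4096*cos(84°) = 428.1486
b = 4096*sin(84°) = 4073.5617

4096 cis(84°) = 428.1486 + 4073.5617i


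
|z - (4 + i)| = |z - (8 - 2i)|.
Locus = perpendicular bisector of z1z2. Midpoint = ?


Equal distances means the locus is the perpendicular bisector of z1 and z2.
Midpoint = ((4+8)/2, (1+(-2))/2) = (6.0000, -0.5000)

Perpendicular bisector through (6.0000, -0.5000)


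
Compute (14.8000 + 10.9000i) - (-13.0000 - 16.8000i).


Real: 14.8 + 13 = 27.8
Imag: 10.9 + 16.8 = 27.7

27.8000 + 27.7000i


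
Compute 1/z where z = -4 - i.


|z|^2 = 16+1 = 17
1/z = (-4 + 1i)/17

1/z = -0.2353 + 0.0588i


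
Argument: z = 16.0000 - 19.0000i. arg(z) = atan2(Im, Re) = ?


Re = 16, Im = -19
arg = atan2(-19, 16) = -49.8991 degrees

arg(z) = -49.8991 degrees


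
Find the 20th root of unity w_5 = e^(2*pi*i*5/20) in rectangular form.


Angle = 360*5/20 = 90°
a = cos(90°) = 0
b = sin(90°) = 1.0000

0 + 1.0000i


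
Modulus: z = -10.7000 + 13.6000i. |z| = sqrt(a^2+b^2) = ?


|z| = sqrt((-10.7)^2 + 13.6^2) = sqrt(114.49 + 184.96) = sqrt(299.45) = 17.3046

|z| = 17.3046


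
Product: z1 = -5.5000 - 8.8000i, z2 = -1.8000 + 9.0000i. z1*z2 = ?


Real = -5.5*(-1.8) - (-8.8)*9 = 9.9 - (-79.2) = 89.1
Imag = -5.5*9 - (1.8)*(-8.8) = -49.5 + 15.84 = -33.66

89.1000 - 33.6600i


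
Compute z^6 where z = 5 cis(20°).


r^6 = 5^6 = 15625
n*theta = 6*20° = 120° = 120° (mod 360)
a = 15625*cos(120°) = -7812.5000
b = 15625*sin(120°) = 13531.6469

15625 cis(120°) = -7812.5000 + 13531.6469i


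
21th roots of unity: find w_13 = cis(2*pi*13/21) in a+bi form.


Angle = 360*13/21 = 222.8571°
a = cos(222.8571°) = -0.7331
b = sin(222.8571°) = -0.6802

-0.7331 - 0.6802i


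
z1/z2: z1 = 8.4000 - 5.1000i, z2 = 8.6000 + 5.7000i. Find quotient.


Conjugate of z2 = 8.6000 - 5.7000i
Numerator: (8.4000 - 5.1000i)(8.6000 - 5.7000i) = 43.1700 - 91.7400i
Denominator: 8.6^2 + 5.7^2 = 106.45
Result = (43.1700 - 91.7400i)/106.45

0.4055 - 0.8618i


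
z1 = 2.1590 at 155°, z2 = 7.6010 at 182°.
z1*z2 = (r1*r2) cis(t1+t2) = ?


r = 2.1590 * 7.6010 = 16.4106
theta = 155° + 182° = 337° = 337° (mod 360)

16.4106 cis(337°)


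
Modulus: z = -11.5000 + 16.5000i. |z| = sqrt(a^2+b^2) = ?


|z| = sqrt((-11.5)^2 + 16.5^2) = sqrt(132.25 + 272.25) = sqrt(404.5) = 20.1122

|z| = 20.1122


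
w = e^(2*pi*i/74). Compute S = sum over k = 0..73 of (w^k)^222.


The roots are w_k = w^k with w = e^(2*pi*i/74), and (w^k)^222 = (w^222)^k.
So S = 1 + u + u^2 + ... + u^(73) with u = w^222.
222 = 3*74 + 0, so 222 is a multiple of 74 and u = (w^74)^3 = 1.
Every one of the 74 terms equals 1: S = 74

S = 74


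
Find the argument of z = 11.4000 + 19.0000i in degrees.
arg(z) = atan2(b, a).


Re = 11.4, Im = 19
arg = atan2(19, 11.4) = 59.0362 degrees

arg(z) = 59.0362 degrees


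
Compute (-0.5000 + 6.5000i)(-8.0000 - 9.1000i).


Real = -0.5*(-8) - 6.5*(-9.1) = 4 - (-59.15) = 63.15
Imag = -0.5*(-9.1) - (8)*6.5 = 4.55 - (52) = -47.45

63.1500 - 47.4500i


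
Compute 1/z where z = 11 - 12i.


|z|^2 = 121+144 = 265
1/z = (11 + 12i)/265

1/z = 0.0415 + 0.0453i


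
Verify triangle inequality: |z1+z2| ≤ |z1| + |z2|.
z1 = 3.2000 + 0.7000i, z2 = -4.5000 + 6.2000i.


|z1| = sqrt(3.2^2 + 0.7^2) = sqrt(10.73) = 3.2757
|z2| = sqrt((-4.5)^2 + 6.2^2) = sqrt(58.69) = 7.6609
z1+z2 = -1.3000 + 6.9000i
|z1+z2| = sqrt(49.3) = 7.0214
|z1|+|z2| = 3.2757 + 7.6609 = 10.9366

|z1+z2| = 7.0214 ≤ |z1|+|z2| = 10.9366 (verified)


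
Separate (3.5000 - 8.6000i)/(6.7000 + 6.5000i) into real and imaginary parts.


Multiply by conjugate: (3.5000 - 8.6000i)(6.7000 - 6.5000i) / (6.7^2 + 6.5^2)
Numerator real = 3.5*6.7 - (8.6)*6.5 = -32.45
Numerator imag = -8.6*6.7 - 3.5*6.5 = -80.37
Denominator = 87.14
Re(z) = -32.45/87.14 = -0.3724
Im(z) = -80.37/87.14 = -0.9223

Re(z) = -0.3724, Im(z) = -0.9223


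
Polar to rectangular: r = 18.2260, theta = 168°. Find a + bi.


a = 18.2260*cos(168°) = 18.2260*(-0.978148) = -17.8277
b = 18.2260*sin(168°) = 18.2260*0.20791 = 3.7894

-17.8277 + 3.7894i


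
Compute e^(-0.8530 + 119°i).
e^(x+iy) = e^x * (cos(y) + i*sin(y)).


e^-0.8530 = 0.4261
cos(119°) = -0.4848
sin(119°) = 0.8746
Real = 0.4261*(-0.4848) = -0.2066
Imag = 0.4261*0.8746 = 0.3727

-0.2066 + 0.3727i


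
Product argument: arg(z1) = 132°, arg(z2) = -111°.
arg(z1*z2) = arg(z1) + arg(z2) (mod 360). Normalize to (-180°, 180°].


arg(z1*z2) = 132° - 111° = 21°
Normalized to (-180°, 180°]: 21°

21°


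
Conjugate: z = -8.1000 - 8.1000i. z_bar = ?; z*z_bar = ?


z_bar = -8.1000 + 8.1000i
z*z_bar = (-8.1)^2 + (-8.1)^2 = 65.61 + 65.61 = 131.22

z_bar = -8.1000 + 8.1000i, z*z_bar = 131.22


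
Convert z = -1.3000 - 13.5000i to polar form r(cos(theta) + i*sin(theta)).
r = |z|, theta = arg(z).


r = sqrt(1.69+182.25) = sqrt(183.94) = 13.5624
theta = atan2(-13.5, -1.3) = -95.5004 degrees

r = 13.5624, theta = -95.5004 degrees


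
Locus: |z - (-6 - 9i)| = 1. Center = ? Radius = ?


|z - z0| = r is a circle with center z0 and radius r.
Center = (-6, -9), radius = 1

Circle with center (-6, -9) and radius 1


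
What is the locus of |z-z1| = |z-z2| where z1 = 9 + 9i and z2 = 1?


Equal distances means the locus is the perpendicular bisector of z1 and z2.
Midpoint = ((9+1)/2, (9+0)/2) = (5.0000, 4.5000)

Perpendicular bisector through (5.0000, 4.5000)


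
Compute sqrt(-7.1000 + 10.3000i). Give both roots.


|z| = sqrt(50.41+106.09) = 12.5100
sqrt((|z|+a)/2) = sqrt((12.5100+(-7.1))/2) = sqrt(2.7050) = 1.6447
sqrt((|z|-a)/2) = sqrt((12.5100-(-7.1))/2) = sqrt(9.8050) = 3.1313

±(1.6447 + 3.1313i) i.e. 1.6447 + 3.1313i and -1.6447 - 3.1313i


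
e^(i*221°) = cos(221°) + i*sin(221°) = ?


cos(221°) = -0.7547
sin(221°) = -0.6561

e^(i*221°) = -0.7547 - 0.6561i


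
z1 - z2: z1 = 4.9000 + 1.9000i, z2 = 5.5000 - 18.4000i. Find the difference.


Real: 4.9 - 5.5 = -0.6
Imag: 1.9 + 18.4 = 20.3

-0.6000 + 20.3000i


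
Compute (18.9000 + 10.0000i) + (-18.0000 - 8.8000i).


Real: 18.9 - 18 = 0.9
Imag: 10 - 8.8 = 1.2

0.9000 + 1.2000i


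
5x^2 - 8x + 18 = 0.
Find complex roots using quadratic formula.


disc = (-8)^2 - 4*5*18 = 64 - 360 = -296
sqrt(|disc|) = sqrt(296) = 17.2047
Real part = 8/(2*5) = 0.8000
Imag part = 17.2047/(2*5) = 1.7205

0.8000 ± 1.7205i


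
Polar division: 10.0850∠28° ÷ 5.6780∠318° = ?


r = 10.0850 / 5.6780 = 1.7762
theta = 28° - 318° = -290° = 70° (mod 360)

1.7762 cis(70°)


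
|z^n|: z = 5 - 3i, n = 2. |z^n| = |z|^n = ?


|z| = sqrt(25+9) = sqrt(34) = 5.8310
|z^2| = |z|^2 = (sqrt(34))^2 = 34

|z^2| = 34


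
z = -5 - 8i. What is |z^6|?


|z| = sqrt(25+64) = sqrt(89) = 9.4340
|z^6| = |z|^6 = (sqrt(89))^6 = 89^3 = 704969

|z^6| = 704969


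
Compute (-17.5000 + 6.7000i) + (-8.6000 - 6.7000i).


Real: -17.5 - 8.6 = -26.1
Imag: 6.7 - 6.7 = 0

-26.1000


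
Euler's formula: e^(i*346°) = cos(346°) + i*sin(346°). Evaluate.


cos(346°) = 0.9703
sin(346°) = -0.2419

e^(i*346°) = 0.9703 - 0.2419i


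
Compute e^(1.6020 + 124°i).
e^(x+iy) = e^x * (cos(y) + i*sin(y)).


e^1.6020 = 4.96295
cos(124°) = -0.55919
sin(124°) = 0.82904
Real = 4.96295*(-0.55919) = -2.7752
Imag = 4.96295*0.82904 = 4.1145

-2.7752 + 4.1145i


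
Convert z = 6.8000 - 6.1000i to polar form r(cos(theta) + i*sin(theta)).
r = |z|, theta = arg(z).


r = sqrt(46.24+37.21) = sqrt(83.45) = 9.1351
theta = atan2(-6.1, 6.8) = -41.8940 degrees

r = 9.1351, theta = -41.8940 degrees


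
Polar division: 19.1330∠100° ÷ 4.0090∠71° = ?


r = 19.1330 / 4.0090 = 4.7725
theta = 100° - 71° = 29° = 29° (mod 360)

4.7725 cis(29°)


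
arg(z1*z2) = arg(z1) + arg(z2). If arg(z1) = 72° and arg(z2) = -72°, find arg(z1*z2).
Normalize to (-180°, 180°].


arg(z1*z2) = 72° - 72° = 0°
Normalized to (-180°, 180°]: 0°

0°


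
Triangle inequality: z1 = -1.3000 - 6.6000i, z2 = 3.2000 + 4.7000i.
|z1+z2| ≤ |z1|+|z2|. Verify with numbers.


|z1| = sqrt((-1.3)^2 + (-6.6)^2) = sqrt(45.25) = 6.7268
|z2| = sqrt(3.2^2 + 4.7^2) = sqrt(32.33) = 5.6859
z1+z2 = 1.9000 - 1.9000i
|z1+z2| = sqrt(7.22) = 2.6870
|z1|+|z2| = 6.7268 + 5.6859 = 12.4127

|z1+z2| = 2.6870 ≤ |z1|+|z2| = 12.4127 (verified)


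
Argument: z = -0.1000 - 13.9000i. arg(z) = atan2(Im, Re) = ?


Re = -0.1, Im = -13.9
arg = atan2(-13.9, -0.1) = -90.4122 degrees

arg(z) = -90.4122 degrees


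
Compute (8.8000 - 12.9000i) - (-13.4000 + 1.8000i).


Real: 8.8 + 13.4 = 22.2
Imag: -12.9 - 1.8 = -14.7

22.2000 - 14.7000i


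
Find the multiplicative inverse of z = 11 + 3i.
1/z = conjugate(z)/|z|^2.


|z|^2 = 121+9 = 130
1/z = (11 - 3i)/130

1/z = 0.0846 - 0.0231i


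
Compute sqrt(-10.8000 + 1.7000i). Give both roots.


|z| = sqrt(116.64+2.89) = 10.9330
sqrt((|z|+a)/2) = sqrt((10.9330+(-10.8))/2) = sqrt(0.0665) = 0.2579
sqrt((|z|-a)/2) = sqrt((10.9330-(-10.8))/2) = sqrt(10.8665) = 3.2964

±(0.2579 + 3.2964i) i.e. 0.2579 + 3.2964i and -0.2579 - 3.2964i


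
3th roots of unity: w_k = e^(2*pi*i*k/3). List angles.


The 3th roots of unity are cis(360k/3°) for k=0..2
Angle step = 360/3 = 120°
Primitive root: cis(120°)
Primitive root = -0.5000 + 0.8660i

3 roots at angles: 0°, 120°, 240°


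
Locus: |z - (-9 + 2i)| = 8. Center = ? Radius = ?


|z - z0| = r is a circle with center z0 and radius r.
Center = (-9, 2), radius = 8

Circle with center (-9, 2) and radius 8


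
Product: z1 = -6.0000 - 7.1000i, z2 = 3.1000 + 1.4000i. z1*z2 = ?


Real = -6*3.1 - (-7.1)*1.4 = -18.6 - (-9.94) = -8.66
Imag = -6*1.4 + 3.1*(-7.1) = -8.4 - (22.01) = -30.41

-8.6600 - 30.4100i


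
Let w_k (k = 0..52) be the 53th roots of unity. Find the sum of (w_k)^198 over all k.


The roots are w_k = w^k with w = e^(2*pi*i/53), and (w^k)^198 = (w^198)^k.
So S = 1 + u + u^2 + ... + u^(52) with u = w^198.
198 = 3*53 + 39, so 198 is not a multiple of 53: u = (w^53)^3 * w^39 = w^39 ≠ 1 (w is a primitive 53th root), while u^53 = (w^53)^198 = 1.
Geometric series: S = (1 - u^53)/(1 - u) = (1 - 1)/(1 - u) = 0

S = 0


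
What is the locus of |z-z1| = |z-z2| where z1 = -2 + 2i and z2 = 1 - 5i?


Equal distances means the locus is the perpendicular bisector of z1 and z2.
Midpoint = ((-2+1)/2, (2+(-5))/2) = (-0.5000, -1.5000)

Perpendicular bisector through (-0.5000, -1.5000)


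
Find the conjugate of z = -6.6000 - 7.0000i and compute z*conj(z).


z_bar = -6.6000 + 7.0000i
z*z_bar = (-6.6)^2 + (-7)^2 = 43.56 + 49 = 92.56

z_bar = -6.6000 + 7.0000i, z*z_bar = 92.56


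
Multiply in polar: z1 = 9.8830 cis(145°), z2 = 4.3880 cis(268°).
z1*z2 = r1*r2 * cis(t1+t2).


r = 9.8830 * 4.3880 = 43.3666
theta = 145° + 268° = 413° = 53° (mod 360)

43.3666 cis(53°)


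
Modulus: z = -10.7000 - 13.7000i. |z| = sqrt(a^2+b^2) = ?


|z| = sqrt((-10.7)^2 + (-13.7)^2) = sqrt(114.49 + 187.69) = sqrt(302.18) = 17.3833

|z| = 17.3833


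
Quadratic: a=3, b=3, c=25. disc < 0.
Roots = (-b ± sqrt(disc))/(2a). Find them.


disc = 3^2 - 4*3*25 = 9 - 300 = -291
sqrt(|disc|) = sqrt(291) = 17.0587
Real part = -3/(2*3) = -0.5000
Imag part = 17.0587/(2*3) = 2.8431

-0.5000 ± 2.8431i


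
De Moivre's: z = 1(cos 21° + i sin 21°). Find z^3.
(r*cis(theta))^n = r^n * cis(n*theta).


r^3 = 1^3 = 1
n*theta = 3*21° = 63° = 63° (mod 360)
a = 1*cos(63°) = 0.4540
b = 1*sin(63°) = 0.8910

1 cis(63°) = 0.4540 + 0.8910i


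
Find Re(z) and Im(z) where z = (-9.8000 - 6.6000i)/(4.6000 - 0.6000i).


Multiply by conjugate: (-9.8000 - 6.6000i)(4.6000 + 0.6000i) / (4.6^2 + (-0.6)^2)
Numerator real = -9.8*4.6 - (6.6)*(-0.6) = -41.12
Numerator imag = -6.6*4.6 - (-9.8)*(-0.6) = -36.24
Denominator = 21.52
Re(z) = -41.12/21.52 = -1.9108
Im(z) = -36.24/21.52 = -1.6840

Re(z) = -1.9108, Im(z) = -1.6840


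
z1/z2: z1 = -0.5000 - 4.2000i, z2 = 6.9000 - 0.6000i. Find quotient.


Conjugate of z2 = 6.9000 + 0.6000i
Numerator: (-0.5000 - 4.2000i)(6.9000 + 0.6000i) = -0.9300 - 29.2800i
Denominator: 6.9^2 + (-0.6)^2 = 47.97
Result = (-0.9300 - 29.2800i)/47.97

-0.0194 - 0.6104i


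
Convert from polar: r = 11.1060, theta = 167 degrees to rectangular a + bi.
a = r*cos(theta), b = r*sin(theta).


a = 11.1060*cos(167°) = 11.1060*(-0.97437) = -10.8214
b = 11.1060*sin(167°) = 11.1060*0.22495 = 2.4983

-10.8214 + 2.4983i


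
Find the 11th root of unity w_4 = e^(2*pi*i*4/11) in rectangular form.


Angle = 360*4/11 = 130.9091°
a = cos(130.9091°) = -0.6549
b = sin(130.9091°) = 0.7557

-0.6549 + 0.7557i


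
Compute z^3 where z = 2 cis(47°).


r^3 = 2^3 = 8
n*theta = 3*47° = 141° = 141° (mod 360)
a = 8*cos(141°) = -6.2172
b = 8*sin(141°) = 5.0346

8 cis(141°) = -6.2172 + 5.0346i


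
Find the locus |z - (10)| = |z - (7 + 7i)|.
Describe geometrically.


Equal distances means the locus is the perpendicular bisector of z1 and z2.
Midpoint = ((10+7)/2, (0+7)/2) = (8.5000, 3.5000)

Perpendicular bisector through (8.5000, 3.5000)


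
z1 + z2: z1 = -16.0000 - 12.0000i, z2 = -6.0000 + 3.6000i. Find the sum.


Real: -16 - 6 = -22
Imag: -12 + 3.6 = -8.4

-22.0000 - 8.4000i


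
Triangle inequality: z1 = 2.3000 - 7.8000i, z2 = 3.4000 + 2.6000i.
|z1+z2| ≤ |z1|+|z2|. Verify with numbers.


|z1| = sqrt(2.3^2 + (-7.8)^2) = sqrt(66.13) = 8.1320
|z2| = sqrt(3.4^2 + 2.6^2) = sqrt(18.32) = 4.2802
z1+z2 = 5.7000 - 5.2000i
|z1+z2| = sqrt(59.53) = 7.7156
|z1|+|z2| = 8.1320 + 4.2802 = 12.4122

|z1+z2| = 7.7156 ≤ |z1|+|z2| = 12.4122 (verified)


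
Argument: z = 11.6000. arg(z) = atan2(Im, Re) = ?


Re = 11.6, Im = 0
arg = atan2(0, 11.6) = 0 degrees

arg(z) = 0 degrees


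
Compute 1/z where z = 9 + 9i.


|z|^2 = 81+81 = 162
1/z = (9 - 9i)/162

1/z = 0.0556 - 0.0556i


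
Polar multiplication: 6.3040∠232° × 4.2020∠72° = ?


r = 6.3040 * 4.2020 = 26.4894
theta = 232° + 72° = 304° = 304° (mod 360)

26.4894 cis(304°)


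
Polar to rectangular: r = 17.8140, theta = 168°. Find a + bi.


a = 17.8140*cos(168°) = 17.8140*(-0.978148) = -17.4247
b = 17.8140*sin(168°) = 17.8140*0.20791 = 3.7037

-17.4247 + 3.7037i


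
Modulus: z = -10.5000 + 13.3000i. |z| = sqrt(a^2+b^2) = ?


|z| = sqrt((-10.5)^2 + 13.3^2) = sqrt(110.25 + 176.89) = sqrt(287.14) = 16.9452

|z| = 16.9452


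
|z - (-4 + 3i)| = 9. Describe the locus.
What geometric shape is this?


|z - z0| = r is a circle with center z0 and radius r.
Center = (-4, 3), radius = 9

Circle with center (-4, 3) and radius 9


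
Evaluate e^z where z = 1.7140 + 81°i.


e^1.7140 = 5.5511
cos(81°) = 0.15643
sin(81°) = 0.9877
Real = 5.5511*0.15643 = 0.8684
Imag = 5.5511*0.9877 = 5.4828

0.8684 + 5.4828i


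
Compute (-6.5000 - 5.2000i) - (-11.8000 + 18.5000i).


Real: -6.5 + 11.8 = 5.3
Imag: -5.2 - 18.5 = -23.7

5.3000 - 23.7000i


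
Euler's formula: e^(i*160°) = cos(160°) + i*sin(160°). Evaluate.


cos(160°) = -0.9397
sin(160°) = 0.3420

e^(i*160°) = -0.9397 + 0.3420i


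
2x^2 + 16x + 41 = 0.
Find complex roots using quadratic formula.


disc = 16^2 - 4*2*41 = 256 - 328 = -72
sqrt(|disc|) = sqrt(72) = 8.4853
Real part = -16/(2*2) = -4.0000
Imag part = 8.4853/(2*2) = 2.1213

-4.0000 ± 2.1213i


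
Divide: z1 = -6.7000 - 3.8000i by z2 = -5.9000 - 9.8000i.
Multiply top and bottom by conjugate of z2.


Conjugate of z2 = -5.9000 + 9.8000i
Numerator: (-6.7000 - 3.8000i)(-5.9000 + 9.8000i) = 76.7700 - 43.2400i
Denominator: (-5.9)^2 + (-9.8)^2 = 130.85
Result = (76.7700 - 43.2400i)/130.85

0.5867 - 0.3305i


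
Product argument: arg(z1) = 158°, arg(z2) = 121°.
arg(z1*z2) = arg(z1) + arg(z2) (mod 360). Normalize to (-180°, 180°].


arg(z1*z2) = 158° + 121° = 279°
Normalized to (-180°, 180°]: -81°

-81°


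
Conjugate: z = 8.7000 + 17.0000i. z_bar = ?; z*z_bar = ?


z_bar = 8.7000 - 17.0000i
z*z_bar = 8.7^2 + 17^2 = 75.69 + 289 = 364.69

z_bar = 8.7000 - 17.0000i, z*z_bar = 364.69


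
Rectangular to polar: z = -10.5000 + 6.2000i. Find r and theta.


r = sqrt(110.25+38.44) = sqrt(148.69) = 12.1939
theta = atan2(6.2, -10.5) = 149.4392 degrees

r = 12.1939, theta = 149.4392 degrees


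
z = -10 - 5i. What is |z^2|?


|z| = sqrt(100+25) = sqrt(125) = 11.1803
|z^2| = |z|^2 = (sqrt(125))^2 = 125

|z^2| = 125


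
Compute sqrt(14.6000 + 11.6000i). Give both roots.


|z| = sqrt(213.16+134.56) = 18.6473
sqrt((|z|+a)/2) = sqrt((18.6473+14.6)/2) = sqrt(16.6236) = 4.0772
sqrt((|z|-a)/2) = sqrt((18.6473-14.6)/2) = sqrt(2.0236) = 1.4225

±(4.0772 + 1.4225i) i.e. 4.0772 + 1.4225i and -4.0772 - 1.4225i


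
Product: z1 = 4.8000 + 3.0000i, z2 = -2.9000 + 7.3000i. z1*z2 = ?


Real = 4.8*(-2.9) - 3*7.3 = -13.92 - 21.9 = -35.82
Imag = 4.8*7.3 - (2.9)*3 = 35.04 - (8.7) = 26.34

-35.8200 + 26.3400i


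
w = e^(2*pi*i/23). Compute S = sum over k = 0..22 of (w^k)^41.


The roots are w_k = w^k with w = e^(2*pi*i/23), and (w^k)^41 = (w^41)^k.
So S = 1 + u + u^2 + ... + u^(22) with u = w^41.
41 = 1*23 + 18, so 41 is not a multiple of 23: u = (w^23)^1 * w^18 = w^18 ≠ 1 (w is a primitive 23th root), while u^23 = (w^23)^41 = 1.
Geometric series: S = (1 - u^23)/(1 - u) = (1 - 1)/(1 - u) = 0

S = 0


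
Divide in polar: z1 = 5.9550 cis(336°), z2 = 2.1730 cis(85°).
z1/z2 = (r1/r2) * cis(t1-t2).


r = 5.9550 / 2.1730 = 2.7405
theta = 336° - 85° = 251° = 251° (mod 360)

2.7405 cis(251°)


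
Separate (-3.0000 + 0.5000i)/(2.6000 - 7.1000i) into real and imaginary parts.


Multiply by conjugate: (-3.0000 + 0.5000i)(2.6000 + 7.1000i) / (2.6^2 + (-7.1)^2)
Numerator real = -3*2.6 + 0.5*(-7.1) = -11.35
Numerator imag = 0.5*2.6 - (-3)*(-7.1) = -20
Denominator = 57.17
Re(z) = -11.35/57.17 = -0.1985
Im(z) = -20/57.17 = -0.3498

Re(z) = -0.1985, Im(z) = -0.3498


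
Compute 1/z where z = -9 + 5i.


|z|^2 = 81+25 = 106
1/z = (-9 - 5i)/106

1/z = -0.0849 - 0.0472i


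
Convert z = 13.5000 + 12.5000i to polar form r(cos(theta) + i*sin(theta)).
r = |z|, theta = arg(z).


r = sqrt(182.25+156.25) = sqrt(338.5) = 18.3984
theta = atan2(12.5, 13.5) = 42.7974 degrees

r = 18.3984, theta = 42.7974 degrees


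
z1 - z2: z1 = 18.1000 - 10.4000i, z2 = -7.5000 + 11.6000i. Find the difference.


Real: 18.1 + 7.5 = 25.6
Imag: -10.4 - 11.6 = -22

25.6000 - 22.0000i


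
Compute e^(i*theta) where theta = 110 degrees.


cos(110°) = -0.3420
sin(110°) = 0.9397

e^(i*110°) = -0.3420 + 0.9397i


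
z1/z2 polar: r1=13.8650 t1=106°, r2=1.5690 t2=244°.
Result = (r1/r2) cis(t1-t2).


r = 13.8650 / 1.5690 = 8.8368
theta = 106° - 244° = -138° = 222° (mod 360)

8.8368 cis(222°)


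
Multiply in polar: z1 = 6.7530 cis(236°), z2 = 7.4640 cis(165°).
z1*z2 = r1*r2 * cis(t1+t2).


r = 6.7530 * 7.4640 = 50.4044
theta = 236° + 165° = 401° = 41° (mod 360)

50.4044 cis(41°)
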